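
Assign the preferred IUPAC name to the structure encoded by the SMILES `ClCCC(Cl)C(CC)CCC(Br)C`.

The longest carbon chain is 8 atoms: the parent is octane.
Choose the numbering such that the substituent locant set {1,3,4,7} is lower than {2,5,6,8} at the first point of difference.
That gives a bromo group at C-7; chloro groups at C-1 and C-3; an ethyl group at C-4.
Substituent prefixes are cited in alphabetical order (multiplying prefixes like di-/tri- are ignored for ordering).
Putting it together: 7-bromo-1,3-dichloro-4-ethyloctane.

7-bromo-1,3-dichloro-4-ethyloctane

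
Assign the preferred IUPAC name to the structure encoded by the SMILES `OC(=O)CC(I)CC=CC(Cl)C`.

7-chloro-3-iodooct-5-enoic acid

The longest chain bearing the –COOH group and the multiple bond is 8 carbons long (octane).
A carboxylic acid (terminal –COOH) is the principal characteristic group, giving the suffix -oic acid.
A C=C double bond in the chain gives the infix -ene-.
The numbering direction is chosen so that the carboxylic acid carbon is C-1 by definition.
With this numbering: the double bond between C-5 and C-6; a chloro group at C-7; an iodo group at C-3.
Substituent prefixes are cited in alphabetical order (multiplying prefixes like di-/tri- are ignored for ordering).
The name is 7-chloro-3-iodooct-5-enoic acid.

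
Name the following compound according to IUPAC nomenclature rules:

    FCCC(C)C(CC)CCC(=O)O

The longest carbon chain that includes the –COOH group has 7 carbons, so the parent hydride is heptane.
The principal characteristic group is a carboxylic acid (terminal –COOH), named with the suffix -oic acid.
The numbering direction is chosen so that the carboxylic acid carbon is C-1 by definition.
With this numbering: an ethyl group at C-4; a fluoro group at C-7; a methyl group at C-5.
Substituent prefixes are cited in alphabetical order (multiplying prefixes like di-/tri- are ignored for ordering).
Assembling the pieces gives 4-ethyl-7-fluoro-5-methylheptanoic acid.

4-ethyl-7-fluoro-5-methylheptanoic acid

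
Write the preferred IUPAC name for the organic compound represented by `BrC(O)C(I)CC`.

1-bromo-2-iodobutan-1-ol

The longest chain bearing the –OH group is 4 carbons long (butane).
The highest-priority functional group is an alcohol (–OH), so the name ends in -ol.
The numbering direction is chosen so that numbering from this end puts the hydroxyl group at C-1 rather than C-4.
This places the hydroxyl at C-1; a bromo group at C-1; an iodo group at C-2.
Substituent prefixes are cited in alphabetical order (multiplying prefixes like di-/tri- are ignored for ordering).
Assembling the pieces gives 1-bromo-2-iodobutan-1-ol.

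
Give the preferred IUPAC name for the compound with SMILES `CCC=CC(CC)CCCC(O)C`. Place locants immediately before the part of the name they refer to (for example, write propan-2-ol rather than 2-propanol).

The longest carbon chain that includes the –OH group and the multiple bond has 10 carbons, so the parent hydride is decane.
The principal characteristic group is an alcohol (–OH), named with the suffix -ol.
There is one C=C double bond, indicated by the ending -ene.
Number the chain so that numbering from this end puts the hydroxyl group at C-2 rather than C-9.
This places the hydroxyl at C-2; the double bond between C-7 and C-8; an ethyl group at C-6.
Putting it together: 6-ethyldec-7-en-2-ol.

6-ethyldec-7-en-2-ol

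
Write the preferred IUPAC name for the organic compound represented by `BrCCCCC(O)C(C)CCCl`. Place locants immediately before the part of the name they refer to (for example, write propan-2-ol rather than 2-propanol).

The longest carbon chain that includes the –OH group has 8 carbons, so the parent hydride is octane.
The highest-priority functional group is an alcohol (–OH), so the name ends in -ol.
The numbering direction is chosen so that numbering from this end puts the hydroxyl group at C-4 rather than C-5.
This places the hydroxyl at C-4; a bromo group at C-8; a chloro group at C-1; a methyl group at C-3.
Prefixes are listed alphabetically: bromo, chloro, methyl.
Putting it together: 8-bromo-1-chloro-3-methyloctan-4-ol.

8-bromo-1-chloro-3-methyloctan-4-ol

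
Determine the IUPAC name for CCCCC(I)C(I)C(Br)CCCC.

5-bromo-6,7-diiodoundecane

The longest continuous carbon chain has 11 atoms, so the parent hydride is undecane.
Number the chain so that the locant sets are identical either way, so the alphabetically earlier bromo substituent takes the lower locant (5 rather than 7).
This places a bromo group at C-5; iodo groups at C-6 and C-7.
The substituents are ordered alphabetically, ignoring any di-/tri- multipliers.
Assembling the pieces gives 5-bromo-6,7-diiodoundecane.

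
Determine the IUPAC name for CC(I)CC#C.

4-iodopent-1-yne

Counting along the main chain through the multiple bond gives 5 carbons: the parent is pentane.
The chain contains a C≡C triple bond, so the unsaturation ending is -yne.
Choose the numbering such that numbering from this end puts the triple bond at C-1 rather than C-4.
This places the triple bond between C-1 and C-2; an iodo group at C-4.
The name is 4-iodopent-1-yne.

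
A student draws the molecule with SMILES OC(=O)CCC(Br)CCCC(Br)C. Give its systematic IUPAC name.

4,8-dibromononanoic acid

The longest chain bearing the –COOH group is 9 carbons long (nonane).
The highest-priority functional group is a carboxylic acid (terminal –COOH), so the name ends in -oic acid.
The numbering direction is chosen so that the carboxylic acid carbon is C-1 by definition.
This places bromo groups at C-4 and C-8.
Assembling the pieces gives 4,8-dibromononanoic acid.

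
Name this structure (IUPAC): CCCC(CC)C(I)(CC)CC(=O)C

4,5-diethyl-4-iodooctan-2-one

The longest carbon chain that includes the carbonyl has 8 carbons, so the parent hydride is octane.
The highest-priority functional group is a ketone (C=O on an internal carbon), so the name ends in -one.
Choose the numbering such that numbering from this end puts the carbonyl group at C-2 rather than C-7.
That gives the carbonyl at C-2; ethyl groups at C-4 and C-5; an iodo group at C-4.
Prefixes are listed alphabetically: ethyl, iodo.
Assembling the pieces gives 4,5-diethyl-4-iodooctan-2-one.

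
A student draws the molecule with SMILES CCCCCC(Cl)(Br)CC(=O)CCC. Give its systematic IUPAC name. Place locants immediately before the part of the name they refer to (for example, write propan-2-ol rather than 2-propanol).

Counting along the main chain through the carbonyl gives 11 carbons: the parent is undecane.
The principal characteristic group is a ketone (C=O on an internal carbon), named with the suffix -one.
Choose the numbering such that numbering from this end puts the carbonyl group at C-4 rather than C-8.
This places the carbonyl at C-4; a bromo group at C-6; a chloro group at C-6.
Prefixes are listed alphabetically: bromo, chloro.
The name is 6-bromo-6-chloroundecan-4-one.

6-bromo-6-chloroundecan-4-one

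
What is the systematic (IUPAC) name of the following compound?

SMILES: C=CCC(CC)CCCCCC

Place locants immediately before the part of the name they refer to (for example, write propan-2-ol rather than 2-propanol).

The longest chain bearing the multiple bond is 10 carbons long (decane).
There is one C=C double bond, indicated by the ending -ene.
Number the chain so that numbering from this end puts the double bond at C-1 rather than C-9.
This places the double bond between C-1 and C-2; an ethyl group at C-4.
Putting it together: 4-ethyldec-1-ene.

4-ethyldec-1-ene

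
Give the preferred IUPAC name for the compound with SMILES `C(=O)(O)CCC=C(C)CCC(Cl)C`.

8-chloro-5-methylnon-4-enoic acid

The longest chain bearing the –COOH group and the multiple bond is 9 carbons long (nonane).
A carboxylic acid (terminal –COOH) is the principal characteristic group, giving the suffix -oic acid.
A C=C double bond in the chain gives the infix -ene-.
The numbering direction is chosen so that the carboxylic acid carbon is C-1 by definition.
That gives the double bond between C-4 and C-5; a chloro group at C-8; a methyl group at C-5.
Substituent prefixes are cited in alphabetical order (multiplying prefixes like di-/tri- are ignored for ordering).
The name is 8-chloro-5-methylnon-4-enoic acid.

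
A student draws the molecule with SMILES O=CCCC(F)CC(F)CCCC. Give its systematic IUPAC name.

4,6-difluorodecanal

The longest carbon chain that includes the –CHO group has 10 carbons, so the parent hydride is decane.
The principal characteristic group is an aldehyde (terminal –CHO), named with the suffix -al.
Choose the numbering such that the aldehyde carbon is C-1 by definition.
This places fluoro groups at C-4 and C-6.
The name is 4,6-difluorodecanal.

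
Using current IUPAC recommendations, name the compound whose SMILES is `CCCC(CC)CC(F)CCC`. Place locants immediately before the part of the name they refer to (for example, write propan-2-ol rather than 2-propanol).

4-ethyl-6-fluorononane

The longest continuous carbon chain has 9 atoms, so the parent hydride is nonane.
Choose the numbering such that the locant sets are identical either way, so the alphabetically earlier ethyl substituent takes the lower locant (4 rather than 6).
That gives an ethyl group at C-4; a fluoro group at C-6.
Substituent prefixes are cited in alphabetical order (multiplying prefixes like di-/tri- are ignored for ordering).
Assembling the pieces gives 4-ethyl-6-fluorononane.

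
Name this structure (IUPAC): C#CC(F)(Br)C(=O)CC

The longest carbon chain that includes the carbonyl and the multiple bond has 6 carbons, so the parent hydride is hexane.
The principal characteristic group is a ketone (C=O on an internal carbon), named with the suffix -one.
A C≡C triple bond in the chain gives the infix -yne-.
The numbering direction is chosen so that numbering from this end puts the carbonyl group at C-3 rather than C-4.
This places the carbonyl at C-3; the triple bond between C-5 and C-6; a bromo group at C-4; a fluoro group at C-4.
The substituents are ordered alphabetically, ignoring any di-/tri- multipliers.
The name is 4-bromo-4-fluorohex-5-yn-3-one.

4-bromo-4-fluorohex-5-yn-3-one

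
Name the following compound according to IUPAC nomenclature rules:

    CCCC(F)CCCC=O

5-fluorooctanal

The longest carbon chain that includes the –CHO group has 8 carbons, so the parent hydride is octane.
An aldehyde (terminal –CHO) is the principal characteristic group, giving the suffix -al.
Number the chain so that the aldehyde carbon is C-1 by definition.
That gives a fluoro group at C-5.
Putting it together: 5-fluorooctanal.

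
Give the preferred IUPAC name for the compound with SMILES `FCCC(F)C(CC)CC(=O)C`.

4-ethyl-5,7-difluoroheptan-2-one

Counting along the main chain through the carbonyl gives 7 carbons: the parent is heptane.
A ketone (C=O on an internal carbon) is the principal characteristic group, giving the suffix -one.
The numbering direction is chosen so that numbering from this end puts the carbonyl group at C-2 rather than C-6.
That gives the carbonyl at C-2; an ethyl group at C-4; fluoro groups at C-5 and C-7.
Substituent prefixes are cited in alphabetical order (multiplying prefixes like di-/tri- are ignored for ordering).
The name is 4-ethyl-5,7-difluoroheptan-2-one.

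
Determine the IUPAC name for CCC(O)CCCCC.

The longest carbon chain that includes the –OH group has 8 carbons, so the parent hydride is octane.
The highest-priority functional group is an alcohol (–OH), so the name ends in -ol.
Number the chain so that numbering from this end puts the hydroxyl group at C-3 rather than C-6.
With this numbering: the hydroxyl at C-3.
The name is octan-3-ol.

octan-3-ol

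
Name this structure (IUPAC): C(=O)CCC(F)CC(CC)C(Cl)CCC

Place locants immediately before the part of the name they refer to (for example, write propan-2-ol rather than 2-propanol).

7-chloro-6-ethyl-4-fluorodecanal

The longest chain bearing the –CHO group is 10 carbons long (decane).
The highest-priority functional group is an aldehyde (terminal –CHO), so the name ends in -al.
The numbering direction is chosen so that the aldehyde carbon is C-1 by definition.
That gives a chloro group at C-7; an ethyl group at C-6; a fluoro group at C-4.
The substituents are ordered alphabetically, ignoring any di-/tri- multipliers.
Assembling the pieces gives 7-chloro-6-ethyl-4-fluorodecanal.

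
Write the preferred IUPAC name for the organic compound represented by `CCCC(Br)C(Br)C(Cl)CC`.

The longest carbon chain is 8 atoms: the parent is octane.
Number the chain so that the substituent locant set {3,4,5} is lower than {4,5,6} at the first point of difference.
This places bromo groups at C-4 and C-5; a chloro group at C-3.
Prefixes are listed alphabetically: bromo, chloro.
Putting it together: 4,5-dibromo-3-chlorooctane.

4,5-dibromo-3-chlorooctane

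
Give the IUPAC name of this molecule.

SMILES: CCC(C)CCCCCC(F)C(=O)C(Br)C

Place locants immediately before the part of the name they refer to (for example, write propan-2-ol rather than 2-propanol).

2-bromo-4-fluoro-10-methyldodecan-3-one

Counting along the main chain through the carbonyl gives 12 carbons: the parent is dodecane.
The principal characteristic group is a ketone (C=O on an internal carbon), named with the suffix -one.
The numbering direction is chosen so that numbering from this end puts the carbonyl group at C-3 rather than C-10.
That gives the carbonyl at C-3; a bromo group at C-2; a fluoro group at C-4; a methyl group at C-10.
The substituents are ordered alphabetically, ignoring any di-/tri- multipliers.
The name is 2-bromo-4-fluoro-10-methyldodecan-3-one.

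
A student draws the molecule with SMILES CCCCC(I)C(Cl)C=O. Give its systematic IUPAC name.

2-chloro-3-iodoheptanal

The longest chain bearing the –CHO group is 7 carbons long (heptane).
An aldehyde (terminal –CHO) is the principal characteristic group, giving the suffix -al.
Number the chain so that the aldehyde carbon is C-1 by definition.
With this numbering: a chloro group at C-2; an iodo group at C-3.
The substituents are ordered alphabetically, ignoring any di-/tri- multipliers.
Putting it together: 2-chloro-3-iodoheptanal.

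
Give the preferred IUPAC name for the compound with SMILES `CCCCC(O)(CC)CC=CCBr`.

1-bromo-5-ethylnon-2-en-5-ol

Counting along the main chain through the –OH group and the multiple bond gives 9 carbons: the parent is nonane.
The principal characteristic group is an alcohol (–OH), named with the suffix -ol.
The chain contains a C=C double bond, so the unsaturation ending is -ene.
Choose the numbering such that numbering from this end puts the double bond at C-2 rather than C-7.
With this numbering: the hydroxyl at C-5; the double bond between C-2 and C-3; a bromo group at C-1; an ethyl group at C-5.
Prefixes are listed alphabetically: bromo, ethyl.
The name is 1-bromo-5-ethylnon-2-en-5-ol.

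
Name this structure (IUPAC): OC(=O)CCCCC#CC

Counting along the main chain through the –COOH group and the multiple bond gives 8 carbons: the parent is octane.
The highest-priority functional group is a carboxylic acid (terminal –COOH), so the name ends in -oic acid.
A C≡C triple bond in the chain gives the infix -yne-.
Choose the numbering such that the carboxylic acid carbon is C-1 by definition.
This places the triple bond between C-6 and C-7.
Putting it together: oct-6-ynoic acid.

oct-6-ynoic acid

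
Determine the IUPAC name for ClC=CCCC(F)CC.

The longest carbon chain that includes the multiple bond has 7 carbons, so the parent hydride is heptane.
A C=C double bond in the chain gives the infix -ene-.
Number the chain so that numbering from this end puts the double bond at C-1 rather than C-6.
With this numbering: the double bond between C-1 and C-2; a chloro group at C-1; a fluoro group at C-5.
Prefixes are listed alphabetically: chloro, fluoro.
The name is 1-chloro-5-fluorohept-1-ene.

1-chloro-5-fluorohept-1-ene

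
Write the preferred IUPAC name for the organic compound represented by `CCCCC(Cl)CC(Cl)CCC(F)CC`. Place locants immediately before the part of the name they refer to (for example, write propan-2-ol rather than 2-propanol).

6,8-dichloro-3-fluorododecane

The longest continuous carbon chain has 12 atoms, so the parent hydride is dodecane.
Choose the numbering such that the substituent locant set {3,6,8} is lower than {5,7,10} at the first point of difference.
With this numbering: chloro groups at C-6 and C-8; a fluoro group at C-3.
The substituents are ordered alphabetically, ignoring any di-/tri- multipliers.
The name is 6,8-dichloro-3-fluorododecane.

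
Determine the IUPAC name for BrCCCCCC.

The longest continuous carbon chain has 6 atoms, so the parent hydride is hexane.
Choose the numbering such that the substituent locant set {1} is lower than {6} at the first point of difference.
This places a bromo group at C-1.
Assembling the pieces gives 1-bromohexane.

1-bromohexane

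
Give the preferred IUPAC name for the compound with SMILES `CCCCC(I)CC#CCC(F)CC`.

Counting along the main chain through the multiple bond gives 12 carbons: the parent is dodecane.
A C≡C triple bond in the chain gives the infix -yne-.
Choose the numbering such that numbering from this end puts the triple bond at C-5 rather than C-7.
That gives the triple bond between C-5 and C-6; a fluoro group at C-3; an iodo group at C-8.
Prefixes are listed alphabetically: fluoro, iodo.
The name is 3-fluoro-8-iodododec-5-yne.

3-fluoro-8-iodododec-5-yne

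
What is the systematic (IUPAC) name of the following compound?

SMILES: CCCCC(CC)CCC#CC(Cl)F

1-chloro-6-ethyl-1-fluorodec-2-yne

Counting along the main chain through the multiple bond gives 10 carbons: the parent is decane.
The chain contains a C≡C triple bond, so the unsaturation ending is -yne.
Number the chain so that numbering from this end puts the triple bond at C-2 rather than C-8.
That gives the triple bond between C-2 and C-3; a chloro group at C-1; an ethyl group at C-6; a fluoro group at C-1.
Substituent prefixes are cited in alphabetical order (multiplying prefixes like di-/tri- are ignored for ordering).
Putting it together: 1-chloro-6-ethyl-1-fluorodec-2-yne.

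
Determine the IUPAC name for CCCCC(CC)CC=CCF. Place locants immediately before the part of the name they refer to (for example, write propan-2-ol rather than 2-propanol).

The longest chain bearing the multiple bond is 9 carbons long (nonane).
The chain contains a C=C double bond, so the unsaturation ending is -ene.
The numbering direction is chosen so that numbering from this end puts the double bond at C-2 rather than C-7.
This places the double bond between C-2 and C-3; an ethyl group at C-5; a fluoro group at C-1.
Substituent prefixes are cited in alphabetical order (multiplying prefixes like di-/tri- are ignored for ordering).
Putting it together: 5-ethyl-1-fluoronon-2-ene.

5-ethyl-1-fluoronon-2-ene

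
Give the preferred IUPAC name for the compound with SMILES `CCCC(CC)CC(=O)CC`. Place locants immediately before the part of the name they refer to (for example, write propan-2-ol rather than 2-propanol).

The longest carbon chain that includes the carbonyl has 8 carbons, so the parent hydride is octane.
A ketone (C=O on an internal carbon) is the principal characteristic group, giving the suffix -one.
Number the chain so that numbering from this end puts the carbonyl group at C-3 rather than C-6.
With this numbering: the carbonyl at C-3; an ethyl group at C-5.
Putting it together: 5-ethyloctan-3-one.

5-ethyloctan-3-one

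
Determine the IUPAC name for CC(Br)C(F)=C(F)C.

4-bromo-2,3-difluoropent-2-ene

The longest chain bearing the multiple bond is 5 carbons long (pentane).
There is one C=C double bond, indicated by the ending -ene.
The numbering direction is chosen so that numbering from this end puts the double bond at C-2 rather than C-3.
That gives the double bond between C-2 and C-3; a bromo group at C-4; fluoro groups at C-2 and C-3.
The substituents are ordered alphabetically, ignoring any di-/tri- multipliers.
Putting it together: 4-bromo-2,3-difluoropent-2-ene.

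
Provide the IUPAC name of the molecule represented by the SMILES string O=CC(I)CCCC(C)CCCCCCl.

11-chloro-2-iodo-6-methylundecanal

The longest chain bearing the –CHO group is 11 carbons long (undecane).
The principal characteristic group is an aldehyde (terminal –CHO), named with the suffix -al.
The numbering direction is chosen so that the aldehyde carbon is C-1 by definition.
That gives a chloro group at C-11; an iodo group at C-2; a methyl group at C-6.
Prefixes are listed alphabetically: chloro, iodo, methyl.
The name is 11-chloro-2-iodo-6-methylundecanal.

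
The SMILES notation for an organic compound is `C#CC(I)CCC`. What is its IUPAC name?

3-iodohex-1-yne

The longest chain bearing the multiple bond is 6 carbons long (hexane).
There is one C≡C triple bond, indicated by the ending -yne.
Choose the numbering such that numbering from this end puts the triple bond at C-1 rather than C-5.
That gives the triple bond between C-1 and C-2; an iodo group at C-3.
Putting it together: 3-iodohex-1-yne.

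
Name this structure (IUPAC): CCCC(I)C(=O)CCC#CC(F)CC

The longest chain bearing the carbonyl and the multiple bond is 12 carbons long (dodecane).
A ketone (C=O on an internal carbon) is the principal characteristic group, giving the suffix -one.
The chain contains a C≡C triple bond, so the unsaturation ending is -yne.
The numbering direction is chosen so that numbering from this end puts the carbonyl group at C-5 rather than C-8.
That gives the carbonyl at C-5; the triple bond between C-8 and C-9; a fluoro group at C-10; an iodo group at C-4.
Substituent prefixes are cited in alphabetical order (multiplying prefixes like di-/tri- are ignored for ordering).
The name is 10-fluoro-4-iodododec-8-yn-5-one.

10-fluoro-4-iodododec-8-yn-5-one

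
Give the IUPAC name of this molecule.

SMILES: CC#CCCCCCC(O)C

dec-8-yn-2-ol

Counting along the main chain through the –OH group and the multiple bond gives 10 carbons: the parent is decane.
An alcohol (–OH) is the principal characteristic group, giving the suffix -ol.
There is one C≡C triple bond, indicated by the ending -yne.
Choose the numbering such that numbering from this end puts the hydroxyl group at C-2 rather than C-9.
That gives the hydroxyl at C-2; the triple bond between C-8 and C-9.
Assembling the pieces gives dec-8-yn-2-ol.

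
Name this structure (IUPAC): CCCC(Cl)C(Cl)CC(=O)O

3,4-dichloroheptanoic acid

Counting along the main chain through the –COOH group gives 7 carbons: the parent is heptane.
The principal characteristic group is a carboxylic acid (terminal –COOH), named with the suffix -oic acid.
Number the chain so that the carboxylic acid carbon is C-1 by definition.
This places chloro groups at C-3 and C-4.
The name is 3,4-dichloroheptanoic acid.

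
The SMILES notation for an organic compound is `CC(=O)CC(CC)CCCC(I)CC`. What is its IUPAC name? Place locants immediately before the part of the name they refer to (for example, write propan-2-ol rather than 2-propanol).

4-ethyl-8-iododecan-2-one

The longest chain bearing the carbonyl is 10 carbons long (decane).
The principal characteristic group is a ketone (C=O on an internal carbon), named with the suffix -one.
The numbering direction is chosen so that numbering from this end puts the carbonyl group at C-2 rather than C-9.
That gives the carbonyl at C-2; an ethyl group at C-4; an iodo group at C-8.
Prefixes are listed alphabetically: ethyl, iodo.
Putting it together: 4-ethyl-8-iododecan-2-one.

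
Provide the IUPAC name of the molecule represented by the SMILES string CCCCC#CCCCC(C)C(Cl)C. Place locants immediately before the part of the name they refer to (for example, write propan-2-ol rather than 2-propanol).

The longest chain bearing the multiple bond is 12 carbons long (dodecane).
A C≡C triple bond in the chain gives the infix -yne-.
Number the chain so that numbering from this end puts the triple bond at C-5 rather than C-7.
That gives the triple bond between C-5 and C-6; a chloro group at C-11; a methyl group at C-10.
The substituents are ordered alphabetically, ignoring any di-/tri- multipliers.
Putting it together: 11-chloro-10-methyldodec-5-yne.

11-chloro-10-methyldodec-5-yne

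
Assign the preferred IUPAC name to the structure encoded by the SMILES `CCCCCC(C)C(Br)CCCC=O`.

The longest chain bearing the –CHO group is 11 carbons long (undecane).
The highest-priority functional group is an aldehyde (terminal –CHO), so the name ends in -al.
Choose the numbering such that the aldehyde carbon is C-1 by definition.
With this numbering: a bromo group at C-5; a methyl group at C-6.
Substituent prefixes are cited in alphabetical order (multiplying prefixes like di-/tri- are ignored for ordering).
Assembling the pieces gives 5-bromo-6-methylundecanal.

5-bromo-6-methylundecanal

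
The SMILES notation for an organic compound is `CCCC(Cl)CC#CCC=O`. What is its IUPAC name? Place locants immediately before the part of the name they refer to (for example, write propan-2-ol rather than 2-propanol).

Counting along the main chain through the –CHO group and the multiple bond gives 9 carbons: the parent is nonane.
The highest-priority functional group is an aldehyde (terminal –CHO), so the name ends in -al.
There is one C≡C triple bond, indicated by the ending -yne.
Number the chain so that the aldehyde carbon is C-1 by definition.
With this numbering: the triple bond between C-3 and C-4; a chloro group at C-6.
Assembling the pieces gives 6-chloronon-3-ynal.

6-chloronon-3-ynal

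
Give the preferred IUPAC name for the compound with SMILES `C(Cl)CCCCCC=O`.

Counting along the main chain through the –CHO group gives 7 carbons: the parent is heptane.
The principal characteristic group is an aldehyde (terminal –CHO), named with the suffix -al.
The numbering direction is chosen so that the aldehyde carbon is C-1 by definition.
This places a chloro group at C-7.
Putting it together: 7-chloroheptanal.

7-chloroheptanal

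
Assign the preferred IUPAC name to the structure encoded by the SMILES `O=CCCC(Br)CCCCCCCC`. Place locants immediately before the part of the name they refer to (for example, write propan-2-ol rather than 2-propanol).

4-bromododecanal

Counting along the main chain through the –CHO group gives 12 carbons: the parent is dodecane.
The principal characteristic group is an aldehyde (terminal –CHO), named with the suffix -al.
Choose the numbering such that the aldehyde carbon is C-1 by definition.
That gives a bromo group at C-4.
Assembling the pieces gives 4-bromododecanal.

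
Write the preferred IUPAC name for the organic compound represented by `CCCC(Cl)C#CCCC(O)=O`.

6-chloronon-4-ynoic acid

Counting along the main chain through the –COOH group and the multiple bond gives 9 carbons: the parent is nonane.
The principal characteristic group is a carboxylic acid (terminal –COOH), named with the suffix -oic acid.
A C≡C triple bond in the chain gives the infix -yne-.
The numbering direction is chosen so that the carboxylic acid carbon is C-1 by definition.
That gives the triple bond between C-4 and C-5; a chloro group at C-6.
Assembling the pieces gives 6-chloronon-4-ynoic acid.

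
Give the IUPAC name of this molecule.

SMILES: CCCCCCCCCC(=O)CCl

1-chloroundecan-2-one

Counting along the main chain through the carbonyl gives 11 carbons: the parent is undecane.
The highest-priority functional group is a ketone (C=O on an internal carbon), so the name ends in -one.
Choose the numbering such that numbering from this end puts the carbonyl group at C-2 rather than C-10.
With this numbering: the carbonyl at C-2; a chloro group at C-1.
Assembling the pieces gives 1-chloroundecan-2-one.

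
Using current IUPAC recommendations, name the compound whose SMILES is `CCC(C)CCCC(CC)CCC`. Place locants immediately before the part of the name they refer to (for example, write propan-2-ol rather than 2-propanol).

The longest continuous carbon chain has 10 atoms, so the parent hydride is decane.
The numbering direction is chosen so that the substituent locant set {3,7} is lower than {4,8} at the first point of difference.
This places an ethyl group at C-7; a methyl group at C-3.
Prefixes are listed alphabetically: ethyl, methyl.
Putting it together: 7-ethyl-3-methyldecane.

7-ethyl-3-methyldecane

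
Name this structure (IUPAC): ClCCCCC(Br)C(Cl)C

The parent chain contains 7 carbons (heptane).
The numbering direction is chosen so that the substituent locant set {1,5,6} is lower than {2,3,7} at the first point of difference.
With this numbering: a bromo group at C-5; chloro groups at C-1 and C-6.
Prefixes are listed alphabetically: bromo, chloro.
Putting it together: 5-bromo-1,6-dichloroheptane.

5-bromo-1,6-dichloroheptane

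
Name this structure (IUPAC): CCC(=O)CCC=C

Counting along the main chain through the carbonyl and the multiple bond gives 7 carbons: the parent is heptane.
A ketone (C=O on an internal carbon) is the principal characteristic group, giving the suffix -one.
The chain contains a C=C double bond, so the unsaturation ending is -ene.
Number the chain so that numbering from this end puts the carbonyl group at C-3 rather than C-5.
That gives the carbonyl at C-3; the double bond between C-6 and C-7.
The name is hept-6-en-3-one.

hept-6-en-3-one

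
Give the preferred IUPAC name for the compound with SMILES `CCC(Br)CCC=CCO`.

The longest chain bearing the –OH group and the multiple bond is 8 carbons long (octane).
An alcohol (–OH) is the principal characteristic group, giving the suffix -ol.
The chain contains a C=C double bond, so the unsaturation ending is -ene.
Number the chain so that numbering from this end puts the hydroxyl group at C-1 rather than C-8.
With this numbering: the hydroxyl at C-1; the double bond between C-2 and C-3; a bromo group at C-6.
The name is 6-bromooct-2-en-1-ol.

6-bromooct-2-en-1-ol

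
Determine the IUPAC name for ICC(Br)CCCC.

2-bromo-1-iodohexane

The parent chain contains 6 carbons (hexane).
Number the chain so that the substituent locant set {1,2} is lower than {5,6} at the first point of difference.
That gives a bromo group at C-2; an iodo group at C-1.
Prefixes are listed alphabetically: bromo, iodo.
Assembling the pieces gives 2-bromo-1-iodohexane.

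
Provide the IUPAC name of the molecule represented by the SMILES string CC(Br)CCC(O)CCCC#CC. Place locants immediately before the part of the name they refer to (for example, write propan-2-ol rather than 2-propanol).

The longest carbon chain that includes the –OH group and the multiple bond has 11 carbons, so the parent hydride is undecane.
An alcohol (–OH) is the principal characteristic group, giving the suffix -ol.
There is one C≡C triple bond, indicated by the ending -yne.
Choose the numbering such that numbering from this end puts the hydroxyl group at C-5 rather than C-7.
That gives the hydroxyl at C-5; the triple bond between C-9 and C-10; a bromo group at C-2.
Assembling the pieces gives 2-bromoundec-9-yn-5-ol.

2-bromoundec-9-yn-5-ol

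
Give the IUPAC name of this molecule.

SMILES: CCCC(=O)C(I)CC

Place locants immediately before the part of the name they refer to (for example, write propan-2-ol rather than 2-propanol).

Counting along the main chain through the carbonyl gives 7 carbons: the parent is heptane.
A ketone (C=O on an internal carbon) is the principal characteristic group, giving the suffix -one.
Number the chain so that the substituent locant set {3} is lower than {5} at the first point of difference.
With this numbering: the carbonyl at C-4; an iodo group at C-3.
Assembling the pieces gives 3-iodoheptan-4-one.

3-iodoheptan-4-one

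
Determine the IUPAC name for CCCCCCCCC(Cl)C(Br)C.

The parent chain contains 11 carbons (undecane).
The numbering direction is chosen so that the substituent locant set {2,3} is lower than {9,10} at the first point of difference.
This places a bromo group at C-2; a chloro group at C-3.
The substituents are ordered alphabetically, ignoring any di-/tri- multipliers.
Putting it together: 2-bromo-3-chloroundecane.

2-bromo-3-chloroundecane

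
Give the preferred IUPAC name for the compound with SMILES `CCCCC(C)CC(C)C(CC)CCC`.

4-ethyl-5,7-dimethylundecane

The parent chain contains 11 carbons (undecane).
The numbering direction is chosen so that the substituent locant set {4,5,7} is lower than {5,7,8} at the first point of difference.
With this numbering: an ethyl group at C-4; methyl groups at C-5 and C-7.
The substituents are ordered alphabetically, ignoring any di-/tri- multipliers.
The name is 4-ethyl-5,7-dimethylundecane.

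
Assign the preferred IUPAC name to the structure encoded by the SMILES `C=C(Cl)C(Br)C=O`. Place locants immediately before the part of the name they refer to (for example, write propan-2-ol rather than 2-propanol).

2-bromo-3-chlorobut-3-enal

Counting along the main chain through the –CHO group and the multiple bond gives 4 carbons: the parent is butane.
The highest-priority functional group is an aldehyde (terminal –CHO), so the name ends in -al.
The chain contains a C=C double bond, so the unsaturation ending is -ene.
Choose the numbering such that the aldehyde carbon is C-1 by definition.
This places the double bond between C-3 and C-4; a bromo group at C-2; a chloro group at C-3.
The substituents are ordered alphabetically, ignoring any di-/tri- multipliers.
Putting it together: 2-bromo-3-chlorobut-3-enal.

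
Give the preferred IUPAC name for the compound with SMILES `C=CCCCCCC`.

The longest chain bearing the multiple bond is 8 carbons long (octane).
A C=C double bond in the chain gives the infix -ene-.
Number the chain so that numbering from this end puts the double bond at C-1 rather than C-7.
That gives the double bond between C-1 and C-2.
Putting it together: oct-1-ene.

oct-1-ene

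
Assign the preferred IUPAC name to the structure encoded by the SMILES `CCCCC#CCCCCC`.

The longest chain bearing the multiple bond is 11 carbons long (undecane).
A C≡C triple bond in the chain gives the infix -yne-.
Choose the numbering such that numbering from this end puts the triple bond at C-5 rather than C-6.
With this numbering: the triple bond between C-5 and C-6.
Assembling the pieces gives undec-5-yne.

undec-5-yne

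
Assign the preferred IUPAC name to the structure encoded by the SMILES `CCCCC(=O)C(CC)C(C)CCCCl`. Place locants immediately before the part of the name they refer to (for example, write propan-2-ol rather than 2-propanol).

Counting along the main chain through the carbonyl gives 10 carbons: the parent is decane.
A ketone (C=O on an internal carbon) is the principal characteristic group, giving the suffix -one.
Choose the numbering such that numbering from this end puts the carbonyl group at C-5 rather than C-6.
That gives the carbonyl at C-5; a chloro group at C-10; an ethyl group at C-6; a methyl group at C-7.
The substituents are ordered alphabetically, ignoring any di-/tri- multipliers.
The name is 10-chloro-6-ethyl-7-methyldecan-5-one.

10-chloro-6-ethyl-7-methyldecan-5-one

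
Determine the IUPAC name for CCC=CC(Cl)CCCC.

The longest carbon chain that includes the multiple bond has 9 carbons, so the parent hydride is nonane.
A C=C double bond in the chain gives the infix -ene-.
Choose the numbering such that numbering from this end puts the double bond at C-3 rather than C-6.
This places the double bond between C-3 and C-4; a chloro group at C-5.
The name is 5-chloronon-3-ene.

5-chloronon-3-ene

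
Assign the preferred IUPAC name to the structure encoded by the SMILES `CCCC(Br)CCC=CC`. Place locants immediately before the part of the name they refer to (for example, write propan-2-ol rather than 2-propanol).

Counting along the main chain through the multiple bond gives 9 carbons: the parent is nonane.
The chain contains a C=C double bond, so the unsaturation ending is -ene.
The numbering direction is chosen so that numbering from this end puts the double bond at C-2 rather than C-7.
This places the double bond between C-2 and C-3; a bromo group at C-6.
Putting it together: 6-bromonon-2-ene.

6-bromonon-2-ene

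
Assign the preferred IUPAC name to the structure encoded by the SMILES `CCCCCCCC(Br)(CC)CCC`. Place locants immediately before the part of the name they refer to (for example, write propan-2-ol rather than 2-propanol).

4-bromo-4-ethylundecane

The parent chain contains 11 carbons (undecane).
Choose the numbering such that the substituent locant set {4,4} is lower than {8,8} at the first point of difference.
This places a bromo group at C-4; an ethyl group at C-4.
Prefixes are listed alphabetically: bromo, ethyl.
Assembling the pieces gives 4-bromo-4-ethylundecane.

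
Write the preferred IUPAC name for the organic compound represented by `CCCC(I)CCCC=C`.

6-iodonon-1-ene

The longest chain bearing the multiple bond is 9 carbons long (nonane).
There is one C=C double bond, indicated by the ending -ene.
The numbering direction is chosen so that numbering from this end puts the double bond at C-1 rather than C-8.
That gives the double bond between C-1 and C-2; an iodo group at C-6.
The name is 6-iodonon-1-ene.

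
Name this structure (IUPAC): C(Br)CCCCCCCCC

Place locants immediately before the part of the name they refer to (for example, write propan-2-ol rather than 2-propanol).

The parent chain contains 10 carbons (decane).
Number the chain so that the substituent locant set {1} is lower than {10} at the first point of difference.
With this numbering: a bromo group at C-1.
The name is 1-bromodecane.

1-bromodecane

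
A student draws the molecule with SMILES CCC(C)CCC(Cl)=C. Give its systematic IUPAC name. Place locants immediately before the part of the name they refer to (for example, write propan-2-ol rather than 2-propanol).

2-chloro-5-methylhept-1-ene

Counting along the main chain through the multiple bond gives 7 carbons: the parent is heptane.
A C=C double bond in the chain gives the infix -ene-.
Choose the numbering such that numbering from this end puts the double bond at C-1 rather than C-6.
With this numbering: the double bond between C-1 and C-2; a chloro group at C-2; a methyl group at C-5.
The substituents are ordered alphabetically, ignoring any di-/tri- multipliers.
Assembling the pieces gives 2-chloro-5-methylhept-1-ene.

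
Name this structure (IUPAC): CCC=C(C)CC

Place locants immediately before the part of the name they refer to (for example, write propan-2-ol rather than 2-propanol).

3-methylhex-3-ene

The longest chain bearing the multiple bond is 6 carbons long (hexane).
The chain contains a C=C double bond, so the unsaturation ending is -ene.
Number the chain so that the substituent locant set {3} is lower than {4} at the first point of difference.
That gives the double bond between C-3 and C-4; a methyl group at C-3.
The name is 3-methylhex-3-ene.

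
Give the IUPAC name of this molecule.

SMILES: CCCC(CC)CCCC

The longest continuous carbon chain has 8 atoms, so the parent hydride is octane.
Choose the numbering such that the substituent locant set {4} is lower than {5} at the first point of difference.
With this numbering: an ethyl group at C-4.
Assembling the pieces gives 4-ethyloctane.

4-ethyloctane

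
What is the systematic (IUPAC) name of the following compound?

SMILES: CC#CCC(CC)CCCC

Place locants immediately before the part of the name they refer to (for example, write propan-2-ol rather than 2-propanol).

The longest chain bearing the multiple bond is 9 carbons long (nonane).
There is one C≡C triple bond, indicated by the ending -yne.
Choose the numbering such that numbering from this end puts the triple bond at C-2 rather than C-7.
With this numbering: the triple bond between C-2 and C-3; an ethyl group at C-5.
Assembling the pieces gives 5-ethylnon-2-yne.

5-ethylnon-2-yne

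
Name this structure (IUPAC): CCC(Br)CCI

The longest carbon chain is 5 atoms: the parent is pentane.
Number the chain so that the substituent locant set {1,3} is lower than {3,5} at the first point of difference.
That gives a bromo group at C-3; an iodo group at C-1.
Prefixes are listed alphabetically: bromo, iodo.
Assembling the pieces gives 3-bromo-1-iodopentane.

3-bromo-1-iodopentane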